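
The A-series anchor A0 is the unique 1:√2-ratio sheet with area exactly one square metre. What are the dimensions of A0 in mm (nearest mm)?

841 × 1189 mm

Let the short side be w mm. Then the long side is w√2 and w · w√2 = 10⁶ mm².
w² = 10⁶/√2, so w = 1000 / 2^(1/4) ≈ 840.9 mm; long side = 1000 · 2^(1/4) ≈ 1189.2 mm.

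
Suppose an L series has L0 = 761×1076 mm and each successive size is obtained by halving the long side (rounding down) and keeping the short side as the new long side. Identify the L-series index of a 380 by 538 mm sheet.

L0: 761 × 1076 mm
L1: 538 × 761 mm
L2: 380 × 538 mm
L3: 269 × 380 mm
→ matches L2.

L2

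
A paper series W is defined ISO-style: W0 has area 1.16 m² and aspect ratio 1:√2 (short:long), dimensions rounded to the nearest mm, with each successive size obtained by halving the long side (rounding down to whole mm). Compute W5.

160 × 226 mm

Let W0's short side be w mm. w · w√2 = 1.16 m² = 1,160,000 mm², so w ≈ 905.7 mm and w√2 ≈ 1280.8 mm → W0 = 906 × 1281 mm.
W1: ⌊1281/2⌋ × 906 = 640 × 906 mm
W2: ⌊906/2⌋ × 640 = 453 × 640 mm
W3: ⌊640/2⌋ × 453 = 320 × 453 mm
W4: ⌊453/2⌋ × 320 = 226 × 320 mm
W5: ⌊320/2⌋ × 226 = 160 × 226 mm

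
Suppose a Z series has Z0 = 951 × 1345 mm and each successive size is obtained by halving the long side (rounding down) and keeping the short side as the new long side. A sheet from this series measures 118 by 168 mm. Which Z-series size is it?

Z0: 951 × 1345 mm
Z1: 672 × 951 mm
Z2: 475 × 672 mm
Z3: 336 × 475 mm
Z4: 237 × 336 mm
Z5: 168 × 237 mm
Z6: 118 × 168 mm
Z7: 84 × 118 mm
→ matches Z6.

Z6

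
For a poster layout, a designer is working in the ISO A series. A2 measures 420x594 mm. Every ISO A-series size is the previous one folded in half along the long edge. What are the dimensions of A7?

A3: ⌊594/2⌋ × 420 = 297 × 420 mm
A4: ⌊420/2⌋ × 297 = 210 × 297 mm
A5: ⌊297/2⌋ × 210 = 148 × 210 mm
A6: ⌊210/2⌋ × 148 = 105 × 148 mm
A7: ⌊148/2⌋ × 105 = 74 × 105 mm

74 × 105 mm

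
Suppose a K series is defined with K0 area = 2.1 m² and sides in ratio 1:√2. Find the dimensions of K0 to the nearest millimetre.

Let the short side be w mm. Then w · w√2 = 2.1 m² = 2,100,000 mm².
w² = 2,100,000/√2, so w ≈ 1218.6 mm; long side = w√2 ≈ 1723.3 mm.

1219 × 1723 mm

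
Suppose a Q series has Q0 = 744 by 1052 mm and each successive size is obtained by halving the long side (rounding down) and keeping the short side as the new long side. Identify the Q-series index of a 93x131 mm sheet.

Q6

Q0: 744 × 1052 mm
Q1: 526 × 744 mm
Q2: 372 × 526 mm
Q3: 263 × 372 mm
Q4: 186 × 263 mm
Q5: 131 × 186 mm
Q6: 93 × 131 mm
Q7: 65 × 93 mm
→ matches Q6.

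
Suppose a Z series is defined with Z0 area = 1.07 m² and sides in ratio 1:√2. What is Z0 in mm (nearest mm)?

870 × 1230 mm

Let the short side be w mm. Then w · w√2 = 1.07 m² = 1,070,000 mm².
w² = 1,070,000/√2, so w ≈ 869.8 mm; long side = w√2 ≈ 1230.1 mm.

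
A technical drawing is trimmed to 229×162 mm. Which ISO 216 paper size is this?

Aspect ratio 229/162 ≈ 1.414 — close to the ISO √2 ≈ 1.414.
In the C-series (envelope sizes, between A and B): C5 = 162 × 229 mm.

C5 (162 × 229 mm)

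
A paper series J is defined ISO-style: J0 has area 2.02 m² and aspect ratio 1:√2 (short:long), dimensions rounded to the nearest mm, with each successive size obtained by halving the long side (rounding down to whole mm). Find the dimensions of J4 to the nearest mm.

Let J0's short side be w mm. w · w√2 = 2.02 m² = 2,020,000 mm², so w ≈ 1195.1 mm and w√2 ≈ 1690.2 mm → J0 = 1195 × 1690 mm.
J1: ⌊1690/2⌋ × 1195 = 845 × 1195 mm
J2: ⌊1195/2⌋ × 845 = 597 × 845 mm
J3: ⌊845/2⌋ × 597 = 422 × 597 mm
J4: ⌊597/2⌋ × 422 = 298 × 422 mm

298 × 422 mm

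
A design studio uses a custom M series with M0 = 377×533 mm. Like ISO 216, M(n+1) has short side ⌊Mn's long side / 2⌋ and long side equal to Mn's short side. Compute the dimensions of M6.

M1: ⌊533/2⌋ × 377 = 266 × 377 mm
M2: ⌊377/2⌋ × 266 = 188 × 266 mm
M3: ⌊266/2⌋ × 188 = 133 × 188 mm
M4: ⌊188/2⌋ × 133 = 94 × 133 mm
M5: ⌊133/2⌋ × 94 = 66 × 94 mm
M6: ⌊94/2⌋ × 66 = 47 × 66 mm

47 × 66 mm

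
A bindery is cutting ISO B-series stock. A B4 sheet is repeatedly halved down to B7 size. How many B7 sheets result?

B4 = 250 × 353 mm; B7 = 88 × 125 mm.
Each halving step doubles the count; 3 steps from B4 to B7.
2^3 = 8.

8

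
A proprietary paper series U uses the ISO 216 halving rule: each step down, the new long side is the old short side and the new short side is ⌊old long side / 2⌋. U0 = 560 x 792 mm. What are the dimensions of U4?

140 × 198 mm

U1: ⌊792/2⌋ × 560 = 396 × 560 mm
U2: ⌊560/2⌋ × 396 = 280 × 396 mm
U3: ⌊396/2⌋ × 280 = 198 × 280 mm
U4: ⌊280/2⌋ × 198 = 140 × 198 mm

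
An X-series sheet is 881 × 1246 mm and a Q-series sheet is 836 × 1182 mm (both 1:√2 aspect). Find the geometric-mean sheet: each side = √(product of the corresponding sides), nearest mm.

Short side: √(881 · 836) = √736516 ≈ 858.2 → 858 mm
Long side: √(1246 · 1182) = √1472772 ≈ 1213.6 → 1214 mm

858 × 1214 mm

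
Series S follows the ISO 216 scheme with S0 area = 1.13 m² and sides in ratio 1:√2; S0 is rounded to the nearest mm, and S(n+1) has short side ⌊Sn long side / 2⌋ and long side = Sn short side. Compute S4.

Let S0's short side be w mm. w · w√2 = 1.13 m² = 1,130,000 mm², so w ≈ 893.9 mm and w√2 ≈ 1264.1 mm → S0 = 894 × 1264 mm.
S1: ⌊1264/2⌋ × 894 = 632 × 894 mm
S2: ⌊894/2⌋ × 632 = 447 × 632 mm
S3: ⌊632/2⌋ × 447 = 316 × 447 mm
S4: ⌊447/2⌋ × 316 = 223 × 316 mm

223 × 316 mm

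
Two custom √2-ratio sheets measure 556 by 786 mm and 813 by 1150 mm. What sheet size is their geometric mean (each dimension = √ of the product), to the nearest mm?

672 × 951 mm

Short side: √(556 · 813) = √452028 ≈ 672.3 → 672 mm
Long side: √(786 · 1150) = √903900 ≈ 950.7 → 951 mm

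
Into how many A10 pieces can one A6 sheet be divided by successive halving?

16

Each ISO step halves the sheet: 1 × A6 → 2 × A7 → 4 × A8 → 8 × A9 → …
From A6 to A10 is 4 halving steps: 2^4 = 16.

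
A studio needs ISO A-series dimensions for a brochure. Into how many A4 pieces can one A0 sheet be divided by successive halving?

16

A0 = 841 × 1189 mm; A4 = 210 × 297 mm.
Each halving step doubles the count; 4 steps from A0 to A4.
2^4 = 16.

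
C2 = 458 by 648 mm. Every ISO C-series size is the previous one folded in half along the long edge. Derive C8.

57 × 81 mm

C3: ⌊648/2⌋ × 458 = 324 × 458 mm
C4: ⌊458/2⌋ × 324 = 229 × 324 mm
C5: ⌊324/2⌋ × 229 = 162 × 229 mm
C6: ⌊229/2⌋ × 162 = 114 × 162 mm
C7: ⌊162/2⌋ × 114 = 81 × 114 mm
C8: ⌊114/2⌋ × 81 = 57 × 81 mm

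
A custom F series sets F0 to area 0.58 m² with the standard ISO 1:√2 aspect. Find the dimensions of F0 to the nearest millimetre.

Let the short side be w mm. Then w · w√2 = 0.58 m² = 580,000 mm².
w² = 580,000/√2, so w ≈ 640.4 mm; long side = w√2 ≈ 905.7 mm.

640 × 906 mm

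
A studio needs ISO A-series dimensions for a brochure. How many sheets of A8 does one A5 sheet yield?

Each ISO step halves the sheet: 1 × A5 → 2 × A6 → 4 × A7 → 8 × A8
From A5 to A8 is 3 halving steps: 2^3 = 8.

8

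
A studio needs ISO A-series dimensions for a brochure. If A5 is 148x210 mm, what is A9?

37 × 52 mm

A6: ⌊210/2⌋ × 148 = 105 × 148 mm
A7: ⌊148/2⌋ × 105 = 74 × 105 mm
A8: ⌊105/2⌋ × 74 = 52 × 74 mm
A9: ⌊74/2⌋ × 52 = 37 × 52 mm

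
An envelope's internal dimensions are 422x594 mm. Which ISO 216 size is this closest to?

Aspect ratio 594/422 ≈ 1.408 — close to the ISO √2 ≈ 1.414.
In the A-series (A0 area = 1 m²): A2 = 420 × 594 mm.
Off by 2 mm total — nearest standard size.

A2 (420 × 594 mm)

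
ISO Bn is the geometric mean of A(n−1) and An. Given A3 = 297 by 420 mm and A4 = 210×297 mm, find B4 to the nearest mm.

Short side: √(297 · 210) = √62370 ≈ 249.7 → 250 mm
Long side: √(420 · 297) = √124740 ≈ 353.2 → 353 mm

250 × 353 mm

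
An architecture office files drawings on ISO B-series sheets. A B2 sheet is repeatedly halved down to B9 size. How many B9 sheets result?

B2 = 500 × 707 mm; B9 = 44 × 62 mm.
Each halving step doubles the count; 7 steps from B2 to B9.
2^7 = 128.

128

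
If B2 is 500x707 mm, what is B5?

B3: ⌊707/2⌋ × 500 = 353 × 500 mm
B4: ⌊500/2⌋ × 353 = 250 × 353 mm
B5: ⌊353/2⌋ × 250 = 176 × 250 mm

176 × 250 mm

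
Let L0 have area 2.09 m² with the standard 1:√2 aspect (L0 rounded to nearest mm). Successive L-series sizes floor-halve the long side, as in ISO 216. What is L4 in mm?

Let L0's short side be w mm. w · w√2 = 2.09 m² = 2,090,000 mm², so w ≈ 1215.7 mm and w√2 ≈ 1719.2 mm → L0 = 1216 × 1719 mm.
L1: ⌊1719/2⌋ × 1216 = 859 × 1216 mm
L2: ⌊1216/2⌋ × 859 = 608 × 859 mm
L3: ⌊859/2⌋ × 608 = 429 × 608 mm
L4: ⌊608/2⌋ × 429 = 304 × 429 mm

304 × 429 mm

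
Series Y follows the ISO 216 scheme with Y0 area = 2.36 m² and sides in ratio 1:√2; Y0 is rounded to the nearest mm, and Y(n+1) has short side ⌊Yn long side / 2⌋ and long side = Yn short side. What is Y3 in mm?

Let Y0's short side be w mm. w · w√2 = 2.36 m² = 2,360,000 mm², so w ≈ 1291.8 mm and w√2 ≈ 1826.9 mm → Y0 = 1292 × 1827 mm.
Y1: ⌊1827/2⌋ × 1292 = 913 × 1292 mm
Y2: ⌊1292/2⌋ × 913 = 646 × 913 mm
Y3: ⌊913/2⌋ × 646 = 456 × 646 mm

456 × 646 mm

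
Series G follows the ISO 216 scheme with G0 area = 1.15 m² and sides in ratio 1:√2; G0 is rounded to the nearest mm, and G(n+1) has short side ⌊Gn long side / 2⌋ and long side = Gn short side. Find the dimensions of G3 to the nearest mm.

318 × 451 mm

Let G0's short side be w mm. w · w√2 = 1.15 m² = 1,150,000 mm², so w ≈ 901.8 mm and w√2 ≈ 1275.3 mm → G0 = 902 × 1275 mm.
G1: ⌊1275/2⌋ × 902 = 637 × 902 mm
G2: ⌊902/2⌋ × 637 = 451 × 637 mm
G3: ⌊637/2⌋ × 451 = 318 × 451 mm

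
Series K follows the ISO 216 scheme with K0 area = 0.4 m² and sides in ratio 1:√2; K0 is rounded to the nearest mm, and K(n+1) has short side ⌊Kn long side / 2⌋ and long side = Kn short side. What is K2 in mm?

Let K0's short side be w mm. w · w√2 = 0.4 m² = 400,000 mm², so w ≈ 531.8 mm and w√2 ≈ 752.1 mm → K0 = 532 × 752 mm.
K1: ⌊752/2⌋ × 532 = 376 × 532 mm
K2: ⌊532/2⌋ × 376 = 266 × 376 mm

266 × 376 mm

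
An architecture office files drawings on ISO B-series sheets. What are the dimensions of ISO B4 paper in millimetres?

B0 = 1000 × 1414 mm (B0 has a 1000 mm short side, aspect 1:√2).
B1: ⌊1414/2⌋ × 1000 = 707 × 1000 mm
B2: ⌊1000/2⌋ × 707 = 500 × 707 mm
B3: ⌊707/2⌋ × 500 = 353 × 500 mm
B4: ⌊500/2⌋ × 353 = 250 × 353 mm

250 × 353 mm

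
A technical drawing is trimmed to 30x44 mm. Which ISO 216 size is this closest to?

B10 (31 × 44 mm)

Aspect ratio 44/30 ≈ 1.467 (ISO target is √2 ≈ 1.414).
In the B-series (B0 = 1000 × 1414 mm): B10 = 31 × 44 mm.
Off by 1 mm total — nearest standard size.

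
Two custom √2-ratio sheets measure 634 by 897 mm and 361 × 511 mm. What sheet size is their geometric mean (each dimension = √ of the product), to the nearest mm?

Short side: √(634 · 361) = √228874 ≈ 478.4 → 478 mm
Long side: √(897 · 511) = √458367 ≈ 677.0 → 677 mm

478 × 677 mm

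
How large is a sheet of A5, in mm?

A0 = 841 × 1189 mm (A0 has area 1 m², aspect 1:√2).
A1: ⌊1189/2⌋ × 841 = 594 × 841 mm
A2: ⌊841/2⌋ × 594 = 420 × 594 mm
A3: ⌊594/2⌋ × 420 = 297 × 420 mm
A4: ⌊420/2⌋ × 297 = 210 × 297 mm
A5: ⌊297/2⌋ × 210 = 148 × 210 mm

148 × 210 mm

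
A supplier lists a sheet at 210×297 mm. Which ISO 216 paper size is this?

A4 (210 × 297 mm)

Aspect ratio 297/210 ≈ 1.414 — close to the ISO √2 ≈ 1.414.
In the A-series (A0 area = 1 m²): A4 = 210 × 297 mm.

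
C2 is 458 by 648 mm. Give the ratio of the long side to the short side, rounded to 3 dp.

1.415

648 / 458 = 1.415
Matches √2 ≈ 1.414 — the ISO 216 defining ratio.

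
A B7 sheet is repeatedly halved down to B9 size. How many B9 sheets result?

Each ISO step halves the sheet: 1 × B7 → 2 × B8 → 4 × B9
From B7 to B9 is 2 halving steps: 2^2 = 4.

4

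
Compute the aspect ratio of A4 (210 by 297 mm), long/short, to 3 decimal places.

1.414

297 / 210 = 1.414
Matches √2 ≈ 1.414 — the ISO 216 defining ratio.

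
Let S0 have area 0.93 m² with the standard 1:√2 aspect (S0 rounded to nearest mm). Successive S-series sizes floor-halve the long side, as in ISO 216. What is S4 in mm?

Let S0's short side be w mm. w · w√2 = 0.93 m² = 930,000 mm², so w ≈ 810.9 mm and w√2 ≈ 1146.8 mm → S0 = 811 × 1147 mm.
S1: ⌊1147/2⌋ × 811 = 573 × 811 mm
S2: ⌊811/2⌋ × 573 = 405 × 573 mm
S3: ⌊573/2⌋ × 405 = 286 × 405 mm
S4: ⌊405/2⌋ × 286 = 202 × 286 mm

202 × 286 mm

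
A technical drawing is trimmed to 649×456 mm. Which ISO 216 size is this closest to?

Aspect ratio 649/456 ≈ 1.423 — close to the ISO √2 ≈ 1.414.
In the C-series (envelope sizes, between A and B): C2 = 458 × 648 mm.
Off by 3 mm total — nearest standard size.

C2 (458 × 648 mm)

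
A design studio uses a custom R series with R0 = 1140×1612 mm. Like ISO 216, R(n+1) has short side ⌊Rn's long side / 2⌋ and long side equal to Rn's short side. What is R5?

201 × 285 mm

R1: ⌊1612/2⌋ × 1140 = 806 × 1140 mm
R2: ⌊1140/2⌋ × 806 = 570 × 806 mm
R3: ⌊806/2⌋ × 570 = 403 × 570 mm
R4: ⌊570/2⌋ × 403 = 285 × 403 mm
R5: ⌊403/2⌋ × 285 = 201 × 285 mm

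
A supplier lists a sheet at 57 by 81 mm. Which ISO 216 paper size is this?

Aspect ratio 81/57 ≈ 1.421 — close to the ISO √2 ≈ 1.414.
In the C-series (envelope sizes, between A and B): C8 = 57 × 81 mm.

C8 (57 × 81 mm)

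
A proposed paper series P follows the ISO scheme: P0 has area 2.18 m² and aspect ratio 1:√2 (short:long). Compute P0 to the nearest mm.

1242 × 1756 mm

Let the short side be w mm. Then w · w√2 = 2.18 m² = 2,180,000 mm².
w² = 2,180,000/√2, so w ≈ 1241.6 mm; long side = w√2 ≈ 1755.8 mm.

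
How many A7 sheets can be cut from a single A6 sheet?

Each ISO step halves the sheet: 1 × A6 → 2 × A7
From A6 to A7 is 1 halving step: 2^1 = 2.

2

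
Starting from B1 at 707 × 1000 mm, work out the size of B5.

176 × 250 mm

B2: ⌊1000/2⌋ × 707 = 500 × 707 mm
B3: ⌊707/2⌋ × 500 = 353 × 500 mm
B4: ⌊500/2⌋ × 353 = 250 × 353 mm
B5: ⌊353/2⌋ × 250 = 176 × 250 mm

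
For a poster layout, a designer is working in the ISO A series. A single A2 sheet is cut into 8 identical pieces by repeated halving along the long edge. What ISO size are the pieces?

8 = 2^3, so 3 halving steps.
A2 → A3 → … → A5 after 3 steps.

A5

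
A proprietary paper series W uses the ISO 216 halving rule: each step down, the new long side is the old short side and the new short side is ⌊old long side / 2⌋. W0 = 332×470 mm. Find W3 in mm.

117 × 166 mm

W1: ⌊470/2⌋ × 332 = 235 × 332 mm
W2: ⌊332/2⌋ × 235 = 166 × 235 mm
W3: ⌊235/2⌋ × 166 = 117 × 166 mm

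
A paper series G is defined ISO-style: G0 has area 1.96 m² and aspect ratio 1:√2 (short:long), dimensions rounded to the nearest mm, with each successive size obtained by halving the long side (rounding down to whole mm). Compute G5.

Let G0's short side be w mm. w · w√2 = 1.96 m² = 1,960,000 mm², so w ≈ 1177.3 mm and w√2 ≈ 1664.9 mm → G0 = 1177 × 1665 mm.
G1: ⌊1665/2⌋ × 1177 = 832 × 1177 mm
G2: ⌊1177/2⌋ × 832 = 588 × 832 mm
G3: ⌊832/2⌋ × 588 = 416 × 588 mm
G4: ⌊588/2⌋ × 416 = 294 × 416 mm
G5: ⌊416/2⌋ × 294 = 208 × 294 mm

208 × 294 mm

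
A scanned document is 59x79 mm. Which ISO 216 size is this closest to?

Aspect ratio 79/59 ≈ 1.339 (ISO target is √2 ≈ 1.414).
In the C-series (envelope sizes, between A and B): C8 = 57 × 81 mm.
Off by 4 mm total — nearest standard size.

C8 (57 × 81 mm)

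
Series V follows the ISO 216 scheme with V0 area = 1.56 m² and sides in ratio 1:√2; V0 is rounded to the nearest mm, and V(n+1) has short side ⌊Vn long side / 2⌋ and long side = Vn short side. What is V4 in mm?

262 × 371 mm

Let V0's short side be w mm. w · w√2 = 1.56 m² = 1,560,000 mm², so w ≈ 1050.3 mm and w√2 ≈ 1485.3 mm → V0 = 1050 × 1485 mm.
V1: ⌊1485/2⌋ × 1050 = 742 × 1050 mm
V2: ⌊1050/2⌋ × 742 = 525 × 742 mm
V3: ⌊742/2⌋ × 525 = 371 × 525 mm
V4: ⌊525/2⌋ × 371 = 262 × 371 mm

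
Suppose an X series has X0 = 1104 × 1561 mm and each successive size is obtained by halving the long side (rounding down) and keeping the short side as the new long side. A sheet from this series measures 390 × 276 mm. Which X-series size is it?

X0: 1104 × 1561 mm
X1: 780 × 1104 mm
X2: 552 × 780 mm
X3: 390 × 552 mm
X4: 276 × 390 mm
X5: 195 × 276 mm
→ matches X4.

X4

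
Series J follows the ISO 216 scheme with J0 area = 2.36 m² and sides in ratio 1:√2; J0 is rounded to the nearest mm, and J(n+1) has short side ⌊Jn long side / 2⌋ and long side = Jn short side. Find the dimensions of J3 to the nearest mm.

456 × 646 mm

Let J0's short side be w mm. w · w√2 = 2.36 m² = 2,360,000 mm², so w ≈ 1291.8 mm and w√2 ≈ 1826.9 mm → J0 = 1292 × 1827 mm.
J1: ⌊1827/2⌋ × 1292 = 913 × 1292 mm
J2: ⌊1292/2⌋ × 913 = 646 × 913 mm
J3: ⌊913/2⌋ × 646 = 456 × 646 mm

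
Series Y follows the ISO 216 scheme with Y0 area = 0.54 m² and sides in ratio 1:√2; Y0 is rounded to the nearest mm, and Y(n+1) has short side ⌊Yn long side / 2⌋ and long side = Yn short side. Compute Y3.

Let Y0's short side be w mm. w · w√2 = 0.54 m² = 540,000 mm², so w ≈ 617.9 mm and w√2 ≈ 873.9 mm → Y0 = 618 × 874 mm.
Y1: ⌊874/2⌋ × 618 = 437 × 618 mm
Y2: ⌊618/2⌋ × 437 = 309 × 437 mm
Y3: ⌊437/2⌋ × 309 = 218 × 309 mm

218 × 309 mm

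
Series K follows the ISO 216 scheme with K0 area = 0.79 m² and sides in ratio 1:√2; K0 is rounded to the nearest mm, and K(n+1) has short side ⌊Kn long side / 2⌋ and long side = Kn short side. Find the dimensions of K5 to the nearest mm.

132 × 186 mm

Let K0's short side be w mm. w · w√2 = 0.79 m² = 790,000 mm², so w ≈ 747.4 mm and w√2 ≈ 1057.0 mm → K0 = 747 × 1057 mm.
K1: ⌊1057/2⌋ × 747 = 528 × 747 mm
K2: ⌊747/2⌋ × 528 = 373 × 528 mm
K3: ⌊528/2⌋ × 373 = 264 × 373 mm
K4: ⌊373/2⌋ × 264 = 186 × 264 mm
K5: ⌊264/2⌋ × 186 = 132 × 186 mm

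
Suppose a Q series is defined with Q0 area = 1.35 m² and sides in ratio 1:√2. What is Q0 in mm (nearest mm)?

Let the short side be w mm. Then w · w√2 = 1.35 m² = 1,350,000 mm².
w² = 1,350,000/√2, so w ≈ 977.0 mm; long side = w√2 ≈ 1381.7 mm.

977 × 1382 mm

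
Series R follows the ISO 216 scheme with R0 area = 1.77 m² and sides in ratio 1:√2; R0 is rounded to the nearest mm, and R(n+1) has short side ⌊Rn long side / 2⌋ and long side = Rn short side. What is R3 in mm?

Let R0's short side be w mm. w · w√2 = 1.77 m² = 1,770,000 mm², so w ≈ 1118.7 mm and w√2 ≈ 1582.1 mm → R0 = 1119 × 1582 mm.
R1: ⌊1582/2⌋ × 1119 = 791 × 1119 mm
R2: ⌊1119/2⌋ × 791 = 559 × 791 mm
R3: ⌊791/2⌋ × 559 = 395 × 559 mm

395 × 559 mm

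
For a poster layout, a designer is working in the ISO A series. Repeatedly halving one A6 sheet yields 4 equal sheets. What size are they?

4 = 2^2, so 2 halving steps.
A6 → A7 → … → A8 after 2 steps.

A8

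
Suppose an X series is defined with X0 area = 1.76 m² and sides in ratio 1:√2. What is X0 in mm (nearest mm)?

1116 × 1578 mm

Let the short side be w mm. Then w · w√2 = 1.76 m² = 1,760,000 mm².
w² = 1,760,000/√2, so w ≈ 1115.6 mm; long side = w√2 ≈ 1577.7 mm.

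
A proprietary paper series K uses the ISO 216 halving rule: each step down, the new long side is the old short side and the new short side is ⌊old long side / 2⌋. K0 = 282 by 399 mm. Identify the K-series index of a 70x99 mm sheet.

K0: 282 × 399 mm
K1: 199 × 282 mm
K2: 141 × 199 mm
K3: 99 × 141 mm
K4: 70 × 99 mm
K5: 49 × 70 mm
→ matches K4.

K4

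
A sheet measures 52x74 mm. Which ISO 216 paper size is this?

Aspect ratio 74/52 ≈ 1.423 — close to the ISO √2 ≈ 1.414.
In the A-series (A0 area = 1 m²): A8 = 52 × 74 mm.

A8 (52 × 74 mm)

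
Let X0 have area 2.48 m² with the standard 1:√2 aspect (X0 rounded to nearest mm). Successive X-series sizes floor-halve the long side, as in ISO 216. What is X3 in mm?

Let X0's short side be w mm. w · w√2 = 2.48 m² = 2,480,000 mm², so w ≈ 1324.2 mm and w√2 ≈ 1872.8 mm → X0 = 1324 × 1873 mm.
X1: ⌊1873/2⌋ × 1324 = 936 × 1324 mm
X2: ⌊1324/2⌋ × 936 = 662 × 936 mm
X3: ⌊936/2⌋ × 662 = 468 × 662 mm

468 × 662 mm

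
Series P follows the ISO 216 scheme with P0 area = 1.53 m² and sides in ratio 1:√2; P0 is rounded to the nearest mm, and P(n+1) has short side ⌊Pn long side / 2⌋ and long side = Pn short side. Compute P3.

Let P0's short side be w mm. w · w√2 = 1.53 m² = 1,530,000 mm², so w ≈ 1040.1 mm and w√2 ≈ 1471.0 mm → P0 = 1040 × 1471 mm.
P1: ⌊1471/2⌋ × 1040 = 735 × 1040 mm
P2: ⌊1040/2⌋ × 735 = 520 × 735 mm
P3: ⌊735/2⌋ × 520 = 367 × 520 mm

367 × 520 mm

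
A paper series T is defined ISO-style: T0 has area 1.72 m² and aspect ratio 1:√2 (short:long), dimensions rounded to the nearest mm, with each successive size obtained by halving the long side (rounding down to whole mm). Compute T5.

195 × 275 mm

Let T0's short side be w mm. w · w√2 = 1.72 m² = 1,720,000 mm², so w ≈ 1102.8 mm and w√2 ≈ 1559.6 mm → T0 = 1103 × 1560 mm.
T1: ⌊1560/2⌋ × 1103 = 780 × 1103 mm
T2: ⌊1103/2⌋ × 780 = 551 × 780 mm
T3: ⌊780/2⌋ × 551 = 390 × 551 mm
T4: ⌊551/2⌋ × 390 = 275 × 390 mm
T5: ⌊390/2⌋ × 275 = 195 × 275 mm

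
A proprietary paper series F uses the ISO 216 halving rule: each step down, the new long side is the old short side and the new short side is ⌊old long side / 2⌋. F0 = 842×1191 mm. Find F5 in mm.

148 × 210 mm

F1 = 595 × 842 mm (from F0 by 1 halving).
F2: ⌊842/2⌋ × 595 = 421 × 595 mm
F3: ⌊595/2⌋ × 421 = 297 × 421 mm
F4: ⌊421/2⌋ × 297 = 210 × 297 mm
F5: ⌊297/2⌋ × 210 = 148 × 210 mm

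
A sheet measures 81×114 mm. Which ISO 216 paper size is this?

C7 (81 × 114 mm)

Aspect ratio 114/81 ≈ 1.407 — close to the ISO √2 ≈ 1.414.
In the C-series (envelope sizes, between A and B): C7 = 81 × 114 mm.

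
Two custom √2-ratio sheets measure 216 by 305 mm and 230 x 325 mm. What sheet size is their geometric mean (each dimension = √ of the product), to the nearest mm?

223 × 315 mm

Short side: √(216 · 230) = √49680 ≈ 222.9 → 223 mm
Long side: √(305 · 325) = √99125 ≈ 314.8 → 315 mm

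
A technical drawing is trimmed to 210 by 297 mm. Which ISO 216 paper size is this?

A4 (210 × 297 mm)

Aspect ratio 297/210 ≈ 1.414 — close to the ISO √2 ≈ 1.414.
In the A-series (A0 area = 1 m²): A4 = 210 × 297 mm.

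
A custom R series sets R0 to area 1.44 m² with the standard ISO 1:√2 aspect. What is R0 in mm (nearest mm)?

Let the short side be w mm. Then w · w√2 = 1.44 m² = 1,440,000 mm².
w² = 1,440,000/√2, so w ≈ 1009.1 mm; long side = w√2 ≈ 1427.0 mm.

1009 × 1427 mm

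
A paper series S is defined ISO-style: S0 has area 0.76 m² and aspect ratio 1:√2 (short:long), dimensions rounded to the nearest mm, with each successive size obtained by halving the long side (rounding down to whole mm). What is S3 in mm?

259 × 366 mm

Let S0's short side be w mm. w · w√2 = 0.76 m² = 760,000 mm², so w ≈ 733.1 mm and w√2 ≈ 1036.7 mm → S0 = 733 × 1037 mm.
S1: ⌊1037/2⌋ × 733 = 518 × 733 mm
S2: ⌊733/2⌋ × 518 = 366 × 518 mm
S3: ⌊518/2⌋ × 366 = 259 × 366 mm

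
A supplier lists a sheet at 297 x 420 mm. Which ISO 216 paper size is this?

Aspect ratio 420/297 ≈ 1.414 — close to the ISO √2 ≈ 1.414.
In the A-series (A0 area = 1 m²): A3 = 297 × 420 mm.

A3 (297 × 420 mm)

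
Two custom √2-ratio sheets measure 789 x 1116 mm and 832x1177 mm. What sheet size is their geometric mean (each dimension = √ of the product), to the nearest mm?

Short side: √(789 · 832) = √656448 ≈ 810.2 → 810 mm
Long side: √(1116 · 1177) = √1313532 ≈ 1146.1 → 1146 mm

810 × 1146 mm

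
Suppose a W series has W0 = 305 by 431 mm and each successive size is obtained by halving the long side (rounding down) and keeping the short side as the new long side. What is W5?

W1: ⌊431/2⌋ × 305 = 215 × 305 mm
W2: ⌊305/2⌋ × 215 = 152 × 215 mm
W3: ⌊215/2⌋ × 152 = 107 × 152 mm
W4: ⌊152/2⌋ × 107 = 76 × 107 mm
W5: ⌊107/2⌋ × 76 = 53 × 76 mm

53 × 76 mm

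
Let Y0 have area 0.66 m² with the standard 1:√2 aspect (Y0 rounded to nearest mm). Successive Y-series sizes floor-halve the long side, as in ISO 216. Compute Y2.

Let Y0's short side be w mm. w · w√2 = 0.66 m² = 660,000 mm², so w ≈ 683.1 mm and w√2 ≈ 966.1 mm → Y0 = 683 × 966 mm.
Y1: ⌊966/2⌋ × 683 = 483 × 683 mm
Y2: ⌊683/2⌋ × 483 = 341 × 483 mm

341 × 483 mm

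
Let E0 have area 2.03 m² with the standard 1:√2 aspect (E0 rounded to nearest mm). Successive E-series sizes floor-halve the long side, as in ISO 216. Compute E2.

Let E0's short side be w mm. w · w√2 = 2.03 m² = 2,030,000 mm², so w ≈ 1198.1 mm and w√2 ≈ 1694.4 mm → E0 = 1198 × 1694 mm.
E1: ⌊1694/2⌋ × 1198 = 847 × 1198 mm
E2: ⌊1198/2⌋ × 847 = 599 × 847 mm

599 × 847 mm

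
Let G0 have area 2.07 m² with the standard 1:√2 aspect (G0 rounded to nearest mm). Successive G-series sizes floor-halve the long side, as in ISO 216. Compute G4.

302 × 427 mm

Let G0's short side be w mm. w · w√2 = 2.07 m² = 2,070,000 mm², so w ≈ 1209.8 mm and w√2 ≈ 1711.0 mm → G0 = 1210 × 1711 mm.
G1: ⌊1711/2⌋ × 1210 = 855 × 1210 mm
G2: ⌊1210/2⌋ × 855 = 605 × 855 mm
G3: ⌊855/2⌋ × 605 = 427 × 605 mm
G4: ⌊605/2⌋ × 427 = 302 × 427 mm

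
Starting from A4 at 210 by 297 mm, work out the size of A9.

A5: ⌊297/2⌋ × 210 = 148 × 210 mm
A6: ⌊210/2⌋ × 148 = 105 × 148 mm
A7: ⌊148/2⌋ × 105 = 74 × 105 mm
A8: ⌊105/2⌋ × 74 = 52 × 74 mm
A9: ⌊74/2⌋ × 52 = 37 × 52 mm

37 × 52 mm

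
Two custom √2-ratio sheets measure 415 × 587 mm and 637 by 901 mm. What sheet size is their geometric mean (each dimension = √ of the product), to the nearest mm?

514 × 727 mm

Short side: √(415 · 637) = √264355 ≈ 514.2 → 514 mm
Long side: √(587 · 901) = √528887 ≈ 727.2 → 727 mm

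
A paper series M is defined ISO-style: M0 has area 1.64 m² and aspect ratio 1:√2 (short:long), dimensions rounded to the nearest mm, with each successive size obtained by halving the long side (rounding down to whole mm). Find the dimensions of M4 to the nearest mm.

Let M0's short side be w mm. w · w√2 = 1.64 m² = 1,640,000 mm², so w ≈ 1076.9 mm and w√2 ≈ 1522.9 mm → M0 = 1077 × 1523 mm.
M1: ⌊1523/2⌋ × 1077 = 761 × 1077 mm
M2: ⌊1077/2⌋ × 761 = 538 × 761 mm
M3: ⌊761/2⌋ × 538 = 380 × 538 mm
M4: ⌊538/2⌋ × 380 = 269 × 380 mm

269 × 380 mm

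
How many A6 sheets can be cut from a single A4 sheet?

4

Each ISO step halves the sheet: 1 × A4 → 2 × A5 → 4 × A6
From A4 to A6 is 2 halving steps: 2^2 = 4.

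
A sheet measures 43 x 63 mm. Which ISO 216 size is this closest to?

Aspect ratio 63/43 ≈ 1.465 (ISO target is √2 ≈ 1.414).
In the B-series (B0 = 1000 × 1414 mm): B9 = 44 × 62 mm.
Off by 2 mm total — nearest standard size.

B9 (44 × 62 mm)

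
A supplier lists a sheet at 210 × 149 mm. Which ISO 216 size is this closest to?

A5 (148 × 210 mm)

Aspect ratio 210/149 ≈ 1.409 — close to the ISO √2 ≈ 1.414.
In the A-series (A0 area = 1 m²): A5 = 148 × 210 mm.
Off by 1 mm total — nearest standard size.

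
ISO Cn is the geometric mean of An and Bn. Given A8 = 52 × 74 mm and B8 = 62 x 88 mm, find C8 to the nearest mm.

Short side: √(52 · 62) = √3224 ≈ 56.8 → 57 mm
Long side: √(74 · 88) = √6512 ≈ 80.7 → 81 mm

57 × 81 mm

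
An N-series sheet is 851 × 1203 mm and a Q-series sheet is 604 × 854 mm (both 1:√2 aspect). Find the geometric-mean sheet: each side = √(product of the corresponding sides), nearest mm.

717 × 1014 mm

Short side: √(851 · 604) = √514004 ≈ 716.9 → 717 mm
Long side: √(1203 · 854) = √1027362 ≈ 1013.6 → 1014 mm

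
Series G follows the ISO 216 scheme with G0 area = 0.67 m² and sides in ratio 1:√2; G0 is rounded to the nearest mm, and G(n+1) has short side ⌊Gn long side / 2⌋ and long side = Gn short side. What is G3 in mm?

Let G0's short side be w mm. w · w√2 = 0.67 m² = 670,000 mm², so w ≈ 688.3 mm and w√2 ≈ 973.4 mm → G0 = 688 × 973 mm.
G1: ⌊973/2⌋ × 688 = 486 × 688 mm
G2: ⌊688/2⌋ × 486 = 344 × 486 mm
G3: ⌊486/2⌋ × 344 = 243 × 344 mm

243 × 344 mm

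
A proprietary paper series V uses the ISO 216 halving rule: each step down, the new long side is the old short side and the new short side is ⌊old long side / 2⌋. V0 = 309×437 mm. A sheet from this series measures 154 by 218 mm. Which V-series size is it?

V2

V0: 309 × 437 mm
V1: 218 × 309 mm
V2: 154 × 218 mm
V3: 109 × 154 mm
→ matches V2.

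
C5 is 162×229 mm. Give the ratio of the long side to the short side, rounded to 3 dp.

229 / 162 = 1.414
Matches √2 ≈ 1.414 — the ISO 216 defining ratio.

1.414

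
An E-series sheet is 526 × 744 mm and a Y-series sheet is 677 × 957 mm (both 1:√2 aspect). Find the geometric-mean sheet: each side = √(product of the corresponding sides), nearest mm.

597 × 844 mm

Short side: √(526 · 677) = √356102 ≈ 596.7 → 597 mm
Long side: √(744 · 957) = √712008 ≈ 843.8 → 844 mm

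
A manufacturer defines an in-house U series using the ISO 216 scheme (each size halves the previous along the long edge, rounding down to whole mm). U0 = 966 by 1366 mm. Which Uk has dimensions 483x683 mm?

U0: 966 × 1366 mm
U1: 683 × 966 mm
U2: 483 × 683 mm
U3: 341 × 483 mm
→ matches U2.

U2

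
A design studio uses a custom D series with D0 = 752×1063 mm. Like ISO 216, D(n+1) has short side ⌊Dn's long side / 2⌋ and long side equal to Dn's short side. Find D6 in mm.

94 × 132 mm

D1 = 531 × 752 mm (from D0 by 1 halving).
D2: ⌊752/2⌋ × 531 = 376 × 531 mm
D3: ⌊531/2⌋ × 376 = 265 × 376 mm
D4: ⌊376/2⌋ × 265 = 188 × 265 mm
D5: ⌊265/2⌋ × 188 = 132 × 188 mm
D6: ⌊188/2⌋ × 132 = 94 × 132 mm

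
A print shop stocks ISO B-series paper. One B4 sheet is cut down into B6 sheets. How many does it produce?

B4 = 250 × 353 mm; B6 = 125 × 176 mm.
Each halving step doubles the count; 2 steps from B4 to B6.
2^2 = 4.

4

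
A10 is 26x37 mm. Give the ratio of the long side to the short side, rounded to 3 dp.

37 / 26 = 1.423
ISO 216 targets √2 ≈ 1.414; the +0.009 deviation is from mm rounding.

1.423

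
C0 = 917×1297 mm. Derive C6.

114 × 162 mm

C1: ⌊1297/2⌋ × 917 = 648 × 917 mm
C2: ⌊917/2⌋ × 648 = 458 × 648 mm
C3: ⌊648/2⌋ × 458 = 324 × 458 mm
C4: ⌊458/2⌋ × 324 = 229 × 324 mm
C5: ⌊324/2⌋ × 229 = 162 × 229 mm
C6: ⌊229/2⌋ × 162 = 114 × 162 mm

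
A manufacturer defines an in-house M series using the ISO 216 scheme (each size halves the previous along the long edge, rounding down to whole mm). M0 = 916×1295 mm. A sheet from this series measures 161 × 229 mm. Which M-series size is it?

M5

M0: 916 × 1295 mm
M1: 647 × 916 mm
M2: 458 × 647 mm
M3: 323 × 458 mm
M4: 229 × 323 mm
M5: 161 × 229 mm
M6: 114 × 161 mm
→ matches M5.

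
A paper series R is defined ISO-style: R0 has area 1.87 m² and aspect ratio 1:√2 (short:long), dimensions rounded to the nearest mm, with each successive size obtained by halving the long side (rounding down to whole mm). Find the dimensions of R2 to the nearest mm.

Let R0's short side be w mm. w · w√2 = 1.87 m² = 1,870,000 mm², so w ≈ 1149.9 mm and w√2 ≈ 1626.2 mm → R0 = 1150 × 1626 mm.
R1: ⌊1626/2⌋ × 1150 = 813 × 1150 mm
R2: ⌊1150/2⌋ × 813 = 575 × 813 mm

575 × 813 mm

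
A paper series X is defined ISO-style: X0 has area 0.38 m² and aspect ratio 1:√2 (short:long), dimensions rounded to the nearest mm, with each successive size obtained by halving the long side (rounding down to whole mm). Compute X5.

Let X0's short side be w mm. w · w√2 = 0.38 m² = 380,000 mm², so w ≈ 518.4 mm and w√2 ≈ 733.1 mm → X0 = 518 × 733 mm.
X1: ⌊733/2⌋ × 518 = 366 × 518 mm
X2: ⌊518/2⌋ × 366 = 259 × 366 mm
X3: ⌊366/2⌋ × 259 = 183 × 259 mm
X4: ⌊259/2⌋ × 183 = 129 × 183 mm
X5: ⌊183/2⌋ × 129 = 91 × 129 mm

91 × 129 mm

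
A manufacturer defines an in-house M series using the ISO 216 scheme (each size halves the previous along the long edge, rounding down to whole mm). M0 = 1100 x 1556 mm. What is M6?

M1: ⌊1556/2⌋ × 1100 = 778 × 1100 mm
M2: ⌊1100/2⌋ × 778 = 550 × 778 mm
M3: ⌊778/2⌋ × 550 = 389 × 550 mm
M4: ⌊550/2⌋ × 389 = 275 × 389 mm
M5: ⌊389/2⌋ × 275 = 194 × 275 mm
M6: ⌊275/2⌋ × 194 = 137 × 194 mm

137 × 194 mm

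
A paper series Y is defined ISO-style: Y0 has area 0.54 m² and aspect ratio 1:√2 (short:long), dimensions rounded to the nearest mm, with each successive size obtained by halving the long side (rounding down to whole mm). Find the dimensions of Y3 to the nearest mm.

Let Y0's short side be w mm. w · w√2 = 0.54 m² = 540,000 mm², so w ≈ 617.9 mm and w√2 ≈ 873.9 mm → Y0 = 618 × 874 mm.
Y1: ⌊874/2⌋ × 618 = 437 × 618 mm
Y2: ⌊618/2⌋ × 437 = 309 × 437 mm
Y3: ⌊437/2⌋ × 309 = 218 × 309 mm

218 × 309 mm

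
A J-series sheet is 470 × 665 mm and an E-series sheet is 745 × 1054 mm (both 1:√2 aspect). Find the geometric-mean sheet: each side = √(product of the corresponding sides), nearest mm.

Short side: √(470 · 745) = √350150 ≈ 591.7 → 592 mm
Long side: √(665 · 1054) = √700910 ≈ 837.2 → 837 mm

592 × 837 mm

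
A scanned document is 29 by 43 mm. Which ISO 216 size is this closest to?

Aspect ratio 43/29 ≈ 1.483 (ISO target is √2 ≈ 1.414).
In the B-series (B0 = 1000 × 1414 mm): B10 = 31 × 44 mm.
Off by 3 mm total — nearest standard size.

B10 (31 × 44 mm)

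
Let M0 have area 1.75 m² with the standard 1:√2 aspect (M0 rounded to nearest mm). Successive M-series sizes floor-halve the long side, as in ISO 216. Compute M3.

Let M0's short side be w mm. w · w√2 = 1.75 m² = 1,750,000 mm², so w ≈ 1112.4 mm and w√2 ≈ 1573.2 mm → M0 = 1112 × 1573 mm.
M1: ⌊1573/2⌋ × 1112 = 786 × 1112 mm
M2: ⌊1112/2⌋ × 786 = 556 × 786 mm
M3: ⌊786/2⌋ × 556 = 393 × 556 mm

393 × 556 mm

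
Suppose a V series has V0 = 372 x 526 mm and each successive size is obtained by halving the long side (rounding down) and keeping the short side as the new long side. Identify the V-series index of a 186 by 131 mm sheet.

V3

V0: 372 × 526 mm
V1: 263 × 372 mm
V2: 186 × 263 mm
V3: 131 × 186 mm
V4: 93 × 131 mm
→ matches V3.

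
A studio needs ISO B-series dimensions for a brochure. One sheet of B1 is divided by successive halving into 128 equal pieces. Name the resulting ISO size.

128 = 2^7, so 7 halving steps.
B1 → B2 → … → B8 after 7 steps.

B8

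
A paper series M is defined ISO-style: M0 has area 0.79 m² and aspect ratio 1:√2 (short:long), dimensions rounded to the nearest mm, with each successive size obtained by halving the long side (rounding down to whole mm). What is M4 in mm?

Let M0's short side be w mm. w · w√2 = 0.79 m² = 790,000 mm², so w ≈ 747.4 mm and w√2 ≈ 1057.0 mm → M0 = 747 × 1057 mm.
M1: ⌊1057/2⌋ × 747 = 528 × 747 mm
M2: ⌊747/2⌋ × 528 = 373 × 528 mm
M3: ⌊528/2⌋ × 373 = 264 × 373 mm
M4: ⌊373/2⌋ × 264 = 186 × 264 mm

186 × 264 mm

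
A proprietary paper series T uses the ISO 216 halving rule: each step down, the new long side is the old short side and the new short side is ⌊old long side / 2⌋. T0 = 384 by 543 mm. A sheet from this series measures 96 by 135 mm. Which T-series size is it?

T4

T0: 384 × 543 mm
T1: 271 × 384 mm
T2: 192 × 271 mm
T3: 135 × 192 mm
T4: 96 × 135 mm
T5: 67 × 96 mm
→ matches T4.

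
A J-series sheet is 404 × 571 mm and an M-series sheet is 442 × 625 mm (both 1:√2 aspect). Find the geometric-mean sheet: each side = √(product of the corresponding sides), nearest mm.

Short side: √(404 · 442) = √178568 ≈ 422.6 → 423 mm
Long side: √(571 · 625) = √356875 ≈ 597.4 → 597 mm

423 × 597 mm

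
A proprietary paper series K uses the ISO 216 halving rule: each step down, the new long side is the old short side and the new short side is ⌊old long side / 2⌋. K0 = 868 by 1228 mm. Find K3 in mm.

K1: ⌊1228/2⌋ × 868 = 614 × 868 mm
K2: ⌊868/2⌋ × 614 = 434 × 614 mm
K3: ⌊614/2⌋ × 434 = 307 × 434 mm

307 × 434 mm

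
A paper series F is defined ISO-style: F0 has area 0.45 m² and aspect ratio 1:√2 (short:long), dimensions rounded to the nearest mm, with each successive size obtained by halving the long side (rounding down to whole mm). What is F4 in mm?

Let F0's short side be w mm. w · w√2 = 0.45 m² = 450,000 mm², so w ≈ 564.1 mm and w√2 ≈ 797.7 mm → F0 = 564 × 798 mm.
F1: ⌊798/2⌋ × 564 = 399 × 564 mm
F2: ⌊564/2⌋ × 399 = 282 × 399 mm
F3: ⌊399/2⌋ × 282 = 199 × 282 mm
F4: ⌊282/2⌋ × 199 = 141 × 199 mm

141 × 199 mm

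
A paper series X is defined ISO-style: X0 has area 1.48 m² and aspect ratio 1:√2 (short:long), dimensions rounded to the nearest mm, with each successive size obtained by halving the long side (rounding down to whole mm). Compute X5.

Let X0's short side be w mm. w · w√2 = 1.48 m² = 1,480,000 mm², so w ≈ 1023.0 mm and w√2 ≈ 1446.7 mm → X0 = 1023 × 1447 mm.
X1: ⌊1447/2⌋ × 1023 = 723 × 1023 mm
X2: ⌊1023/2⌋ × 723 = 511 × 723 mm
X3: ⌊723/2⌋ × 511 = 361 × 511 mm
X4: ⌊511/2⌋ × 361 = 255 × 361 mm
X5: ⌊361/2⌋ × 255 = 180 × 255 mm

180 × 255 mm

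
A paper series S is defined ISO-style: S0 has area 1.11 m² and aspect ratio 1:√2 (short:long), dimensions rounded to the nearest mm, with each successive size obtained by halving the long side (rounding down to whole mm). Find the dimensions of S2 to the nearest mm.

Let S0's short side be w mm. w · w√2 = 1.11 m² = 1,110,000 mm², so w ≈ 885.9 mm and w√2 ≈ 1252.9 mm → S0 = 886 × 1253 mm.
S1: ⌊1253/2⌋ × 886 = 626 × 886 mm
S2: ⌊886/2⌋ × 626 = 443 × 626 mm

443 × 626 mm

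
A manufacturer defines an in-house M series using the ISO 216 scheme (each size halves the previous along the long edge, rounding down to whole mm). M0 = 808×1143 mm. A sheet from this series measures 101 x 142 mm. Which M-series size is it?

M6

M0: 808 × 1143 mm
M1: 571 × 808 mm
M2: 404 × 571 mm
M3: 285 × 404 mm
M4: 202 × 285 mm
M5: 142 × 202 mm
M6: 101 × 142 mm
M7: 71 × 101 mm
→ matches M6.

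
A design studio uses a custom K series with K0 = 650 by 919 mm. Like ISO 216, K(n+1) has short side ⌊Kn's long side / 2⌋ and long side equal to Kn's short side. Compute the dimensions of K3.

229 × 325 mm

K1: ⌊919/2⌋ × 650 = 459 × 650 mm
K2: ⌊650/2⌋ × 459 = 325 × 459 mm
K3: ⌊459/2⌋ × 325 = 229 × 325 mm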